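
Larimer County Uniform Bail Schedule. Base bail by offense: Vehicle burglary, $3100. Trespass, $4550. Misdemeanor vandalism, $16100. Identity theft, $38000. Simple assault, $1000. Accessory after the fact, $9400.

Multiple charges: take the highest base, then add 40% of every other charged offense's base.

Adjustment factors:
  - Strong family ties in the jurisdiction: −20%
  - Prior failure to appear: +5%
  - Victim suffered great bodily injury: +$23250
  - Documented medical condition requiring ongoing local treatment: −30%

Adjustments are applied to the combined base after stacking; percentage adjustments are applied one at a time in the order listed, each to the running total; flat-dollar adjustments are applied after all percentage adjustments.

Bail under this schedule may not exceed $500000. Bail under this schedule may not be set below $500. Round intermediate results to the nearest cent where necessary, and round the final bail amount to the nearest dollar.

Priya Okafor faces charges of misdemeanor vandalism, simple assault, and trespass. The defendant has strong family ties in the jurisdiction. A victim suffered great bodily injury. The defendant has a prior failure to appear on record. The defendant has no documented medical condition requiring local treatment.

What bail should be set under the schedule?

Base amounts from the schedule: misdemeanor vandalism $16100; simple assault $1000; trespass $4550.
Stacking rule: highest base plus 40% of each additional charge. Highest is misdemeanor vandalism at $16100. Additional: $1000 × 40% = $400; $4550 × 40% = $1820. Combined base = $16100 + $2220 = $18320.
Strong family ties in the jurisdiction (−20%): $18320 × 0.8 = $14656.
Prior failure to appear (+5%): $14656 × 1.05 = $15388.80.
Victim suffered great bodily injury (+$23250 flat): $15388.80 + $23250 = $38638.80.
$38638.80 is within the $500000 maximum.
$38638.80 is at or above the $500 minimum.
Rounded to the nearest dollar: $38639.

$38639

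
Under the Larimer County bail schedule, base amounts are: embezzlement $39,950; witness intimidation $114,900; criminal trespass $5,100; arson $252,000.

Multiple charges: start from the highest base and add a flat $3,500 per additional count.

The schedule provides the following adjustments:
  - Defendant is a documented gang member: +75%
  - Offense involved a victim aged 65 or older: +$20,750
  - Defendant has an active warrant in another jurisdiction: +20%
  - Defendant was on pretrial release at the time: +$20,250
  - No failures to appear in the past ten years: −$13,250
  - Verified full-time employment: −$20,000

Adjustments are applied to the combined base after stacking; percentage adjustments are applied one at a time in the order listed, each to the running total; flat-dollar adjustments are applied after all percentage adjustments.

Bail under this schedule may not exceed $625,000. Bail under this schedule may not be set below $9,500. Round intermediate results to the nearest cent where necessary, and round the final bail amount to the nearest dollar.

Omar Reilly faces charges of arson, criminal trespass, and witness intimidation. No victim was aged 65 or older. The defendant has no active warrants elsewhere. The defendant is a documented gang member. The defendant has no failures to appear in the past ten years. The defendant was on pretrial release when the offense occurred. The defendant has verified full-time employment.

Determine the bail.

$440,250

Base amounts from the schedule: arson $252,000; criminal trespass $5,100; witness intimidation $114,900.
Stacking rule: highest base plus $3,500 per additional charge. Highest is arson at $252,000; 2 additional charges → +$7,000. Combined base = $259,000.
Defendant is a documented gang member (+75%): $259,000 × 1.75 = $453,250.
Defendant was on pretrial release at the time (+$20,250 flat): $453,250 + $20,250 = $473,500.
No failures to appear in the past ten years (−$13,250 flat): $473,500 − $13,250 = $460,250.
Verified full-time employment (−$20,000 flat): $460,250 − $20,000 = $440,250.
$440,250 is within the $625,000 maximum.
$440,250 is at or above the $9,500 minimum.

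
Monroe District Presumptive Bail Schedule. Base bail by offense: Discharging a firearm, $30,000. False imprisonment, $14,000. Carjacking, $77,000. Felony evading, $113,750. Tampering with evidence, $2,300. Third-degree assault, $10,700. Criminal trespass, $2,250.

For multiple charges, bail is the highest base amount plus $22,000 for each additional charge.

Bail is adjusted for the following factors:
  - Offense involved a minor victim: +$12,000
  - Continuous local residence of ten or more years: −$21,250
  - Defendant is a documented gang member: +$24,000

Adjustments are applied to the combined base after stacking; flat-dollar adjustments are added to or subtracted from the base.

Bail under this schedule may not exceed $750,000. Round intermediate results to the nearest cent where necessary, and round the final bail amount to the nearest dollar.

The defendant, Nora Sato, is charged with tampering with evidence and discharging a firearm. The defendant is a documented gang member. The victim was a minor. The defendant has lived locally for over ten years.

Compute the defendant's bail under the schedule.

$66,750

Base amounts from the schedule: tampering with evidence $2,300; discharging a firearm $30,000.
Stacking rule: highest base plus $22,000 per additional charge. Highest is discharging a firearm at $30,000; 1 additional charge → +$22,000. Combined base = $52,000.
Offense involved a minor victim (+$12,000 flat): $52,000 + $12,000 = $64,000.
Continuous local residence of ten or more years (−$21,250 flat): $64,000 − $21,250 = $42,750.
Defendant is a documented gang member (+$24,000 flat): $42,750 + $24,000 = $66,750.
$66,750 is within the $750,000 maximum.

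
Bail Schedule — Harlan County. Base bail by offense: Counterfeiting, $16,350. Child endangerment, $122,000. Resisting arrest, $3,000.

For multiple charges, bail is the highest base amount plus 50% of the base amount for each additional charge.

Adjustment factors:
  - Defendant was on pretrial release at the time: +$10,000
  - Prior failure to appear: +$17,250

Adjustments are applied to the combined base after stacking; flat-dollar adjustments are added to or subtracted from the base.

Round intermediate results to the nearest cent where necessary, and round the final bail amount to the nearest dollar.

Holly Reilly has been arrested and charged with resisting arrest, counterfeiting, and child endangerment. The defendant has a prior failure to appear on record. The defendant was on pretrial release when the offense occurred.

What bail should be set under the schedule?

Base amounts from the schedule: resisting arrest $3,000; counterfeiting $16,350; child endangerment $122,000.
Stacking rule: highest base plus 50% of each additional charge. Highest is child endangerment at $122,000. Additional: $3,000 × 50% = $1,500; $16,350 × 50% = $8,175. Combined base = $122,000 + $9,675 = $131,675.
Defendant was on pretrial release at the time (+$10,000 flat): $131,675 + $10,000 = $141,675.
Prior failure to appear (+$17,250 flat): $141,675 + $17,250 = $158,925.

$158,925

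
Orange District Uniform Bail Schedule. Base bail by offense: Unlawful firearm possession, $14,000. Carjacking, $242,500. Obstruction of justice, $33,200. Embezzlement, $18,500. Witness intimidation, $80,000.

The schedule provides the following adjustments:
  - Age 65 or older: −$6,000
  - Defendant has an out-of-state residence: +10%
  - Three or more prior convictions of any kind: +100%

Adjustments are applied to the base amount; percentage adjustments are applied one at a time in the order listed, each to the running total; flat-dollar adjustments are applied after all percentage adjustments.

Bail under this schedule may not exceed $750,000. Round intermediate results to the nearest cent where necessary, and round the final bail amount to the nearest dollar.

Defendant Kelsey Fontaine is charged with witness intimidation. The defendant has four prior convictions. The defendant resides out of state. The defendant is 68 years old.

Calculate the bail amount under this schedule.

Base amounts from the schedule: witness intimidation $80,000.
Single charge. Combined base = $80,000.
Defendant has an out-of-state residence (+10%): $80,000 × 1.1 = $88,000.
Three or more prior convictions of any kind (+100%): $88,000 × 2 = $176,000.
Age 65 or older (−$6,000 flat): $176,000 − $6,000 = $170,000.
$170,000 is within the $750,000 maximum.

$170,000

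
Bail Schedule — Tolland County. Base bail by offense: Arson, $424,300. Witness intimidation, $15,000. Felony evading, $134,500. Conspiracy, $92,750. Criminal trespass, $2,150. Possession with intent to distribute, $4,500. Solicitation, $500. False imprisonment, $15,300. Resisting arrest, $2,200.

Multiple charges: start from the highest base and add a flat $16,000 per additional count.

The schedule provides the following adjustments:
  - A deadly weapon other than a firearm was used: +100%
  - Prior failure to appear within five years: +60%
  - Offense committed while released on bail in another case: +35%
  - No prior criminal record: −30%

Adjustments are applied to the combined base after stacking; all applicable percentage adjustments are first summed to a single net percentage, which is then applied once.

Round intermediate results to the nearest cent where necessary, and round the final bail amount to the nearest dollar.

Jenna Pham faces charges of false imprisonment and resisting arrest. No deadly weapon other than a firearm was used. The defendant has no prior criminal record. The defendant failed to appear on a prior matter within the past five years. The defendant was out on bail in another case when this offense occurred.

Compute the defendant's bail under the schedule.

Base amounts from the schedule: false imprisonment $15,300; resisting arrest $2,200.
Stacking rule: highest base plus $16,000 per additional charge. Highest is false imprisonment at $15,300; 1 additional charge → +$16,000. Combined base = $31,300.
Net percentage adjustment: +60% +35% −30% = +65%. $31,300 × 1.65 = $51,645.

$51,645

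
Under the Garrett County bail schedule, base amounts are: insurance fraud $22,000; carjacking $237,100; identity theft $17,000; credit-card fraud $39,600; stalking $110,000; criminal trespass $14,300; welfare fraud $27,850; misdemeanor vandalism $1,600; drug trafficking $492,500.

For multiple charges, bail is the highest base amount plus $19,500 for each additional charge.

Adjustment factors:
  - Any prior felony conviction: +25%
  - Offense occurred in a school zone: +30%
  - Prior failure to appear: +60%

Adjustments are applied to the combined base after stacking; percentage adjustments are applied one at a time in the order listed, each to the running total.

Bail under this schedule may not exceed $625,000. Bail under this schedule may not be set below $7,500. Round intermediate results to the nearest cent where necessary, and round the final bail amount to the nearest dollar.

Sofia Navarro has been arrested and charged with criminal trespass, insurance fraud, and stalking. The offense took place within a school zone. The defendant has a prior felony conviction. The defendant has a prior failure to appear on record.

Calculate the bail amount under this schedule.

Base amounts from the schedule: criminal trespass $14,300; insurance fraud $22,000; stalking $110,000.
Stacking rule: highest base plus $19,500 per additional charge. Highest is stalking at $110,000; 2 additional charges → +$39,000. Combined base = $149,000.
Any prior felony conviction (+25%): $149,000 × 1.25 = $186,250.
Offense occurred in a school zone (+30%): $186,250 × 1.3 = $242,125.
Prior failure to appear (+60%): $242,125 × 1.6 = $387,400.
$387,400 is within the $625,000 maximum.
$387,400 is at or above the $7,500 minimum.

$387,400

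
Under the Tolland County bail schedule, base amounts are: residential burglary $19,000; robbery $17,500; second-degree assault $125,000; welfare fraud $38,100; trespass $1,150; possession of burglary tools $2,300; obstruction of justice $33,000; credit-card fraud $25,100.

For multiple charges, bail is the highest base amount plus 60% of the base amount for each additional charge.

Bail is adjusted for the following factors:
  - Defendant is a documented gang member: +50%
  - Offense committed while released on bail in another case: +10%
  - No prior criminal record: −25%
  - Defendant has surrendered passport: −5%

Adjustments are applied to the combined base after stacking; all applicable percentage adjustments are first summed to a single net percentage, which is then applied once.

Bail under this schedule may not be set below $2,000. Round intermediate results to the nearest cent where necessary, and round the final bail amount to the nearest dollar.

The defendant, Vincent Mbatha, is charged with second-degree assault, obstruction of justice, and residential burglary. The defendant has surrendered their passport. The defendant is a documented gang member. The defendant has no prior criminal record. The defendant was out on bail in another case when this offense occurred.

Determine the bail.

$203,060

Base amounts from the schedule: second-degree assault $125,000; obstruction of justice $33,000; residential burglary $19,000.
Stacking rule: highest base plus 60% of each additional charge. Highest is second-degree assault at $125,000. Additional: $33,000 × 60% = $19,800; $19,000 × 60% = $11,400. Combined base = $125,000 + $31,200 = $156,200.
Net percentage adjustment: +50% +10% −25% −5% = +30%. $156,200 × 1.3 = $203,060.
$203,060 is at or above the $2,000 minimum.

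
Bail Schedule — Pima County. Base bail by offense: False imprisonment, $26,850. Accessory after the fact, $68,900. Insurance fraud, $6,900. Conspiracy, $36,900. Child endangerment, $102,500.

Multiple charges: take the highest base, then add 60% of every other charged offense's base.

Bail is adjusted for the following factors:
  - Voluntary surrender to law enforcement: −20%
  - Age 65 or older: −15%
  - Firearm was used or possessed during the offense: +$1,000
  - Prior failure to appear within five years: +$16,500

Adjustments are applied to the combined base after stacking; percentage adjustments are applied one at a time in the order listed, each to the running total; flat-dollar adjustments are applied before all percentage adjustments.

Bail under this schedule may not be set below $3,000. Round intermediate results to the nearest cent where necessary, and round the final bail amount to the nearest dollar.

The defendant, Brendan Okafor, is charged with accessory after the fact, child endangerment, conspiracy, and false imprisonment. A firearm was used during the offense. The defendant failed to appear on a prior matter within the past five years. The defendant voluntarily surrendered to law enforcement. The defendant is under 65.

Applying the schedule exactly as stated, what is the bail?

Base amounts from the schedule: accessory after the fact $68,900; child endangerment $102,500; conspiracy $36,900; false imprisonment $26,850.
Stacking rule: highest base plus 60% of each additional charge. Highest is child endangerment at $102,500. Additional: $68,900 × 60% = $41,340; $36,900 × 60% = $22,140; $26,850 × 60% = $16,110. Combined base = $102,500 + $79,590 = $182,090.
Firearm was used or possessed during the offense (+$1,000 flat): $182,090 + $1,000 = $183,090.
Prior failure to appear within five years (+$16,500 flat): $183,090 + $16,500 = $199,590.
Voluntary surrender to law enforcement (−20%): $199,590 × 0.8 = $159,672.
$159,672 is at or above the $3,000 minimum.

$159,672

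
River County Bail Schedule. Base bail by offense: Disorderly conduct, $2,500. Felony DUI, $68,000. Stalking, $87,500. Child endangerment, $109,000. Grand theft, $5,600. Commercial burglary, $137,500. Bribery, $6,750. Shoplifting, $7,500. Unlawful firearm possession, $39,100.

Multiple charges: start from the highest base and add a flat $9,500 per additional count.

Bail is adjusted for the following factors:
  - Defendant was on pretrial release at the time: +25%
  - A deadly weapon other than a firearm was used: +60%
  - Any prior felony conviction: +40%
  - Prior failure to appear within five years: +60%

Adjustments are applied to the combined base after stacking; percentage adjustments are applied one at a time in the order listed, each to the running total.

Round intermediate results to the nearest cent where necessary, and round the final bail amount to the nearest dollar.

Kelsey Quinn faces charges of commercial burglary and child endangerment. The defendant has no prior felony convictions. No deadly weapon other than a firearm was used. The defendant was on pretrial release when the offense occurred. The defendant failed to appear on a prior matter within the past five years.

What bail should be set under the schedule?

$294,000

Base amounts from the schedule: commercial burglary $137,500; child endangerment $109,000.
Stacking rule: highest base plus $9,500 per additional charge. Highest is commercial burglary at $137,500; 1 additional charge → +$9,500. Combined base = $147,000.
Defendant was on pretrial release at the time (+25%): $147,000 × 1.25 = $183,750.
Prior failure to appear within five years (+60%): $183,750 × 1.6 = $294,000.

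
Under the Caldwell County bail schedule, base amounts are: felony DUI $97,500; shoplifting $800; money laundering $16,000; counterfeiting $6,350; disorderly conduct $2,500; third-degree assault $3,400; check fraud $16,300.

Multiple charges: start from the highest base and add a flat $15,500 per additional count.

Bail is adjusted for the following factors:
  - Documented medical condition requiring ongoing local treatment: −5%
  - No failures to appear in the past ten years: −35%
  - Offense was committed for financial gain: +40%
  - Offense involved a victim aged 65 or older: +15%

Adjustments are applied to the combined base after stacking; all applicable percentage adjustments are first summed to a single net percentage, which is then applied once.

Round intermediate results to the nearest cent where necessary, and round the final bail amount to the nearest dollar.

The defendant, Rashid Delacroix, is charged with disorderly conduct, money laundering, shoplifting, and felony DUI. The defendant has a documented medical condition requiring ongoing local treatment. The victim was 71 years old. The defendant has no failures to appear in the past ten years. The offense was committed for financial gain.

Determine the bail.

$165,600

Base amounts from the schedule: disorderly conduct $2,500; money laundering $16,000; shoplifting $800; felony DUI $97,500.
Stacking rule: highest base plus $15,500 per additional charge. Highest is felony DUI at $97,500; 3 additional charges → +$46,500. Combined base = $144,000.
Net percentage adjustment: −5% −35% +40% +15% = +15%. $144,000 × 1.15 = $165,600.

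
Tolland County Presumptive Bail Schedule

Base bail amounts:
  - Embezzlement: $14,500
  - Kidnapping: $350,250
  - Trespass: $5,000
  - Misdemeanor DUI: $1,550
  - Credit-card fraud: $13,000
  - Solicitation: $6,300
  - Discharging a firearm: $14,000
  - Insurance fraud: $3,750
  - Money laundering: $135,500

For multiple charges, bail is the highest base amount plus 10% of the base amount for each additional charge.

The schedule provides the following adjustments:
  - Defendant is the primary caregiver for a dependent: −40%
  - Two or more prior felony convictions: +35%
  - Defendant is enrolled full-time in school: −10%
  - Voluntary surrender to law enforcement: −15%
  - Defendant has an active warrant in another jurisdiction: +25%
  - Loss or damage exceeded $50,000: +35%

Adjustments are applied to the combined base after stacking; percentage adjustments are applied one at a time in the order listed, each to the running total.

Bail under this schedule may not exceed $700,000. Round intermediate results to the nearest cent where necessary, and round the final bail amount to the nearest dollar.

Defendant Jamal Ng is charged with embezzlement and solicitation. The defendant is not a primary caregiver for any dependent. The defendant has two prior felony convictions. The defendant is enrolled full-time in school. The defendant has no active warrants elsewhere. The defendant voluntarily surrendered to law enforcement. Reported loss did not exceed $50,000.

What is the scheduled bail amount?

$15,626

Base amounts from the schedule: embezzlement $14,500; solicitation $6,300.
Stacking rule: highest base plus 10% of each additional charge. Highest is embezzlement at $14,500. Additional: $6,300 × 10% = $630. Combined base = $14,500 + $630 = $15,130.
Two or more prior felony convictions (+35%): $15,130 × 1.35 = $20,425.50.
Defendant is enrolled full-time in school (−10%): $20,425.50 × 0.9 = $18,382.95.
Voluntary surrender to law enforcement (−15%): $18,382.95 × 0.85 = $15,625.51.
$15,625.51 is within the $700,000 maximum.
Rounded to the nearest dollar: $15,626.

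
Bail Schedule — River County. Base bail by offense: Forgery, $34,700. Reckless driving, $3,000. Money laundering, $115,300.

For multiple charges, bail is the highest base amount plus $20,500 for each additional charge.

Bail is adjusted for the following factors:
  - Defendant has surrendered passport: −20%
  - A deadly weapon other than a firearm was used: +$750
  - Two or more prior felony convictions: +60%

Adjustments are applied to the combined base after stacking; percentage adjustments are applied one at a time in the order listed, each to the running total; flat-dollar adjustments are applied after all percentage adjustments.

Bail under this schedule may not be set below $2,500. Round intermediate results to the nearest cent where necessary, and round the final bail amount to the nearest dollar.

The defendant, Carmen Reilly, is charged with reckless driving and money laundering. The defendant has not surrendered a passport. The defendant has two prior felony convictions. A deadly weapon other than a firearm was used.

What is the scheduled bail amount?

Base amounts from the schedule: reckless driving $3,000; money laundering $115,300.
Stacking rule: highest base plus $20,500 per additional charge. Highest is money laundering at $115,300; 1 additional charge → +$20,500. Combined base = $135,800.
Two or more prior felony convictions (+60%): $135,800 × 1.6 = $217,280.
A deadly weapon other than a firearm was used (+$750 flat): $217,280 + $750 = $218,030.
$218,030 is at or above the $2,500 minimum.

$218,030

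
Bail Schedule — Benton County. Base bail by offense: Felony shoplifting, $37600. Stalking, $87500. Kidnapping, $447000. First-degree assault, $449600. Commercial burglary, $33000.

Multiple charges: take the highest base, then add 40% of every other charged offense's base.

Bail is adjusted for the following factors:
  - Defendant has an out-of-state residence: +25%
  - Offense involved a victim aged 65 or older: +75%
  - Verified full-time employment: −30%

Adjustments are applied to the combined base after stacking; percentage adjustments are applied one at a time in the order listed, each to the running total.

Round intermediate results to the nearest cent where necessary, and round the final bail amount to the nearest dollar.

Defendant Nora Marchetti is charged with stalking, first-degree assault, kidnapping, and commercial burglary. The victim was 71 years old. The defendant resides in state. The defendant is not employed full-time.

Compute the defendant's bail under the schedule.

Base amounts from the schedule: stalking $87500; first-degree assault $449600; kidnapping $447000; commercial burglary $33000.
Stacking rule: highest base plus 40% of each additional charge. Highest is first-degree assault at $449600. Additional: $87500 × 40% = $35000; $447000 × 40% = $178800; $33000 × 40% = $13200. Combined base = $449600 + $227000 = $676600.
Offense involved a victim aged 65 or older (+75%): $676600 × 1.75 = $1184050.

$1184050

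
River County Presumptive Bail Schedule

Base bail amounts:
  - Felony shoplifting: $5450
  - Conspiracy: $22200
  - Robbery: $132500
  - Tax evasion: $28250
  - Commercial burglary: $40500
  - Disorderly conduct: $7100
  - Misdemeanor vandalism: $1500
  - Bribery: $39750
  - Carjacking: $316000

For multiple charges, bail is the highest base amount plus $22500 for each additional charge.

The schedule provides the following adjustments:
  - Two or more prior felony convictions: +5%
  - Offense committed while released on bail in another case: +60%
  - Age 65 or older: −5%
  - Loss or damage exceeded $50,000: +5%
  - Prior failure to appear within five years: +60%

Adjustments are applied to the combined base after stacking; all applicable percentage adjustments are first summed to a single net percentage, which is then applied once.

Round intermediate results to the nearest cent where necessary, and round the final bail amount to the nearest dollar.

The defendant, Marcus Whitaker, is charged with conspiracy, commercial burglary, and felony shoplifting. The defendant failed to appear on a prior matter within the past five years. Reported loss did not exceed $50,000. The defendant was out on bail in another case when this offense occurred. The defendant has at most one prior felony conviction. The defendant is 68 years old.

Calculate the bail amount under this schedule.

Base amounts from the schedule: conspiracy $22200; commercial burglary $40500; felony shoplifting $5450.
Stacking rule: highest base plus $22500 per additional charge. Highest is commercial burglary at $40500; 2 additional charges → +$45000. Combined base = $85500.
Net percentage adjustment: +60% −5% +60% = +115%. $85500 × 2.15 = $183825.

$183825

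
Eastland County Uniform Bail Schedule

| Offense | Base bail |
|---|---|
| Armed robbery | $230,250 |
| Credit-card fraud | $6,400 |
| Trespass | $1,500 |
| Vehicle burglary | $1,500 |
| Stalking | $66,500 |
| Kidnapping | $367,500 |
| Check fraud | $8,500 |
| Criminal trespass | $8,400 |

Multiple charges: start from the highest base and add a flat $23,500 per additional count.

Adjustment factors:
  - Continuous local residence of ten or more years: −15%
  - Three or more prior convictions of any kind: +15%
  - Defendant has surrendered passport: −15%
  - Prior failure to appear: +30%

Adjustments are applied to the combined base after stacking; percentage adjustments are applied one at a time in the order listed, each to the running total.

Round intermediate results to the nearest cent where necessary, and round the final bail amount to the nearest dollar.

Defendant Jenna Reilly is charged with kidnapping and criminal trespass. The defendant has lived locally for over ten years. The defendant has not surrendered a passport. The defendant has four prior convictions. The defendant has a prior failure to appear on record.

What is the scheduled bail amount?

$496,863

Base amounts from the schedule: kidnapping $367,500; criminal trespass $8,400.
Stacking rule: highest base plus $23,500 per additional charge. Highest is kidnapping at $367,500; 1 additional charge → +$23,500. Combined base = $391,000.
Continuous local residence of ten or more years (−15%): $391,000 × 0.85 = $332,350.
Three or more prior convictions of any kind (+15%): $332,350 × 1.15 = $382,202.50.
Prior failure to appear (+30%): $382,202.50 × 1.3 = $496,863.25.
Rounded to the nearest dollar: $496,863.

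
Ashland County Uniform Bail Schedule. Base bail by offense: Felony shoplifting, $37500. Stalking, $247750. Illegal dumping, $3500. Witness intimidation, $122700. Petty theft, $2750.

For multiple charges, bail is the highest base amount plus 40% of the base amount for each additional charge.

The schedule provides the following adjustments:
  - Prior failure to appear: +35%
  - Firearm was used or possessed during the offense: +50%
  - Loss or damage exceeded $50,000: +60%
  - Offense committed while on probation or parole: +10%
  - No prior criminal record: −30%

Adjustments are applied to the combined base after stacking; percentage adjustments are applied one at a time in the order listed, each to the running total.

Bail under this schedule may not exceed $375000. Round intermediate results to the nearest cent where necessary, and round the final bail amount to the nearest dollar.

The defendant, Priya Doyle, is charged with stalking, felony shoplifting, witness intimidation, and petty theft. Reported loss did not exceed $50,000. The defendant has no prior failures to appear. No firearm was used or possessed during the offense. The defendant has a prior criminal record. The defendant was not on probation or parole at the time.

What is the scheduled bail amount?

Base amounts from the schedule: stalking $247750; felony shoplifting $37500; witness intimidation $122700; petty theft $2750.
Stacking rule: highest base plus 40% of each additional charge. Highest is stalking at $247750. Additional: $37500 × 40% = $15000; $122700 × 40% = $49080; $2750 × 40% = $1100. Combined base = $247750 + $65180 = $312930.
No adjustment factors apply to this defendant.
$312930 is within the $375000 maximum.

$312930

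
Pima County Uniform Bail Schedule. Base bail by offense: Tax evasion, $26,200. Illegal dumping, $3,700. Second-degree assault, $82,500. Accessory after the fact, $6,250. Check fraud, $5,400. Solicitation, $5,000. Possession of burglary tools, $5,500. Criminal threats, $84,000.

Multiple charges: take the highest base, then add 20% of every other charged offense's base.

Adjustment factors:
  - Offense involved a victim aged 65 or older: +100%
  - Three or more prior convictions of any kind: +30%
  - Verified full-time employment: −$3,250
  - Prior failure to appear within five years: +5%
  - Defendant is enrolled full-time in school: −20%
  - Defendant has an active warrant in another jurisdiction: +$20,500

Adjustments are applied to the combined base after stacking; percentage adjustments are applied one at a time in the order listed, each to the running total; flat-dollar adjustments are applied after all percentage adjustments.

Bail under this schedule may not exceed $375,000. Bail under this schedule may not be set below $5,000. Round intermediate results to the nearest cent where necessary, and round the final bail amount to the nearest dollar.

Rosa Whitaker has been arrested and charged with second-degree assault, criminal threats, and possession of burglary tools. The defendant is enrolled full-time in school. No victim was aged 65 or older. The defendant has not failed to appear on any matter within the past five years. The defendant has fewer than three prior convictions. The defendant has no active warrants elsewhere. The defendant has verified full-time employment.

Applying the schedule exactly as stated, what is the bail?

Base amounts from the schedule: second-degree assault $82,500; criminal threats $84,000; possession of burglary tools $5,500.
Stacking rule: highest base plus 20% of each additional charge. Highest is criminal threats at $84,000. Additional: $82,500 × 20% = $16,500; $5,500 × 20% = $1,100. Combined base = $84,000 + $17,600 = $101,600.
Defendant is enrolled full-time in school (−20%): $101,600 × 0.8 = $81,280.
Verified full-time employment (−$3,250 flat): $81,280 − $3,250 = $78,030.
$78,030 is within the $375,000 maximum.
$78,030 is at or above the $5,000 minimum.

$78,030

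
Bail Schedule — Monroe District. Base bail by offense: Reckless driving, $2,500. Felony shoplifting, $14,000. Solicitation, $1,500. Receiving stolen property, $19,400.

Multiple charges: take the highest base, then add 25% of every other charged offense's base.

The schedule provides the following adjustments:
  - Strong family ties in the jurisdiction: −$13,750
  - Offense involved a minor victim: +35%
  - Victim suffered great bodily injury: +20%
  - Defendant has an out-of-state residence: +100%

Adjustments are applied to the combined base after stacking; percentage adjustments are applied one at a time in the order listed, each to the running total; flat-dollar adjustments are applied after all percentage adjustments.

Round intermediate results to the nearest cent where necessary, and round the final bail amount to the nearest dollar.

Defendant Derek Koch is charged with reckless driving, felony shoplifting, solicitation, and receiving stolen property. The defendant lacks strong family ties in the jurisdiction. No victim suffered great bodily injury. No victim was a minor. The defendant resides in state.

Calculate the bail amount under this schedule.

$23,900

Base amounts from the schedule: reckless driving $2,500; felony shoplifting $14,000; solicitation $1,500; receiving stolen property $19,400.
Stacking rule: highest base plus 25% of each additional charge. Highest is receiving stolen property at $19,400. Additional: $2,500 × 25% = $625; $14,000 × 25% = $3,500; $1,500 × 25% = $375. Combined base = $19,400 + $4,500 = $23,900.
No adjustment factors apply to this defendant.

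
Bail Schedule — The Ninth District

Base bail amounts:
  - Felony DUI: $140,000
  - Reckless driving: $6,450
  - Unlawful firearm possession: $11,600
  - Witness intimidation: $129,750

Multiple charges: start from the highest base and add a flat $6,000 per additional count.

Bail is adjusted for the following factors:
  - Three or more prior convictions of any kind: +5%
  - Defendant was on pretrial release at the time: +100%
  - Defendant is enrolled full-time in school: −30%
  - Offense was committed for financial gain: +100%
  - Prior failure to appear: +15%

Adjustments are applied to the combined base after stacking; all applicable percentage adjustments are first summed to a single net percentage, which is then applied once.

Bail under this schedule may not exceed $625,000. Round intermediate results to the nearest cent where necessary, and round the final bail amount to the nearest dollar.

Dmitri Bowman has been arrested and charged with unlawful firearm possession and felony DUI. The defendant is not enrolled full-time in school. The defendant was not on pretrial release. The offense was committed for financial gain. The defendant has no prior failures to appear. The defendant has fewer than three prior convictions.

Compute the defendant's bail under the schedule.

$292,000

Base amounts from the schedule: unlawful firearm possession $11,600; felony DUI $140,000.
Stacking rule: highest base plus $6,000 per additional charge. Highest is felony DUI at $140,000; 1 additional charge → +$6,000. Combined base = $146,000.
Offense was committed for financial gain (+100%): $146,000 × 2 = $292,000.
$292,000 is within the $625,000 maximum.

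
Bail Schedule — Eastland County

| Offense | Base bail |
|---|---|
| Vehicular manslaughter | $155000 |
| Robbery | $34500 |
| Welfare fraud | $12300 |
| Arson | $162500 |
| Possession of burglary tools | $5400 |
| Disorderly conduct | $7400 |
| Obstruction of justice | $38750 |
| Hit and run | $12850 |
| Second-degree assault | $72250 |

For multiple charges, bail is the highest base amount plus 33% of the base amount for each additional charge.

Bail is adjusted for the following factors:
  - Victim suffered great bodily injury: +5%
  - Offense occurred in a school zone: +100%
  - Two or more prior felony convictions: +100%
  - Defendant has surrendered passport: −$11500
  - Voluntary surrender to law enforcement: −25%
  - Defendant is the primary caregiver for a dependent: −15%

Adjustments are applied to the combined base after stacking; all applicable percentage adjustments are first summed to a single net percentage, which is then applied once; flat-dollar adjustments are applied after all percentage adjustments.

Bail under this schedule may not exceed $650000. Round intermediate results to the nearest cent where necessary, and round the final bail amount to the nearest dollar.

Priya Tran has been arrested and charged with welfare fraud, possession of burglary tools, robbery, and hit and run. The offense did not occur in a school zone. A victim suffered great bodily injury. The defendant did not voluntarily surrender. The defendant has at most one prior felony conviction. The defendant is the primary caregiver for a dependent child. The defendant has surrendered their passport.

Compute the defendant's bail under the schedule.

$28623

Base amounts from the schedule: welfare fraud $12300; possession of burglary tools $5400; robbery $34500; hit and run $12850.
Stacking rule: highest base plus 33% of each additional charge. Highest is robbery at $34500. Additional: $12300 × 33% = $4059; $5400 × 33% = $1782; $12850 × 33% = $4240.50. Combined base = $34500 + $10081.50 = $44581.50.
Net percentage adjustment: +5% −15% = −10%. $44581.50 × 0.9 = $40123.35.
Defendant has surrendered passport (−$11500 flat): $40123.35 − $11500 = $28623.35.
$28623.35 is within the $650000 maximum.
Rounded to the nearest dollar: $28623.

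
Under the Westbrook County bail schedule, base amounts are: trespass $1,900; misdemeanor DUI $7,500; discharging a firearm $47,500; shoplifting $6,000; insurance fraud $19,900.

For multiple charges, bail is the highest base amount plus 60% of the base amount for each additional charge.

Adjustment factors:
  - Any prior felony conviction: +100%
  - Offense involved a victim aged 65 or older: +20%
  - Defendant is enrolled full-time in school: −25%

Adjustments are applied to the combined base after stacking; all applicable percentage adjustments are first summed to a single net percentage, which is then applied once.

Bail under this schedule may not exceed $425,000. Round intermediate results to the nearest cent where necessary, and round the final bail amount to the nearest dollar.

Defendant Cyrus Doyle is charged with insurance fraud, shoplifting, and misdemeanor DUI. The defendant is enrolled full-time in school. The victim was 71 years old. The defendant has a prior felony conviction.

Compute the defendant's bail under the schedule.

Base amounts from the schedule: insurance fraud $19,900; shoplifting $6,000; misdemeanor DUI $7,500.
Stacking rule: highest base plus 60% of each additional charge. Highest is insurance fraud at $19,900. Additional: $6,000 × 60% = $3,600; $7,500 × 60% = $4,500. Combined base = $19,900 + $8,100 = $28,000.
Net percentage adjustment: +100% +20% −25% = +95%. $28,000 × 1.95 = $54,600.
$54,600 is within the $425,000 maximum.

$54,600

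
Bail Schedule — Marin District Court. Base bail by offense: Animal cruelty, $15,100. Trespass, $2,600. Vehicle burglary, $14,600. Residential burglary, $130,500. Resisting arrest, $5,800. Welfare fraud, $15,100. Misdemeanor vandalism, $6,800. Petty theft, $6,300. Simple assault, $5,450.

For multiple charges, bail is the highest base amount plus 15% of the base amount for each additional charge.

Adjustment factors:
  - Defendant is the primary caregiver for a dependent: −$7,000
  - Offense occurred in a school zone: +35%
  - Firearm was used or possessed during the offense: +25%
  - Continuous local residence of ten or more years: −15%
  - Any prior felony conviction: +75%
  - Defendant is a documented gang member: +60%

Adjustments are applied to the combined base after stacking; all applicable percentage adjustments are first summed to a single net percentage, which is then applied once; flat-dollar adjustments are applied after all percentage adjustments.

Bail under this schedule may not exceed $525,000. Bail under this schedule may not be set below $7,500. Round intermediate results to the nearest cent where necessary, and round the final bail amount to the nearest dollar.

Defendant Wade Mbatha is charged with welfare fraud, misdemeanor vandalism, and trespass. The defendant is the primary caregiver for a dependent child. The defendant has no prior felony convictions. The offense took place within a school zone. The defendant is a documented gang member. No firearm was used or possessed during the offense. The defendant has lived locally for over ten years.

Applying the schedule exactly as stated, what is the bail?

Base amounts from the schedule: welfare fraud $15,100; misdemeanor vandalism $6,800; trespass $2,600.
Stacking rule: highest base plus 15% of each additional charge. Highest is welfare fraud at $15,100. Additional: $6,800 × 15% = $1,020; $2,600 × 15% = $390. Combined base = $15,100 + $1,410 = $16,510.
Net percentage adjustment: +35% −15% +60% = +80%. $16,510 × 1.8 = $29,718.
Defendant is the primary caregiver for a dependent (−$7,000 flat): $29,718 − $7,000 = $22,718.
$22,718 is within the $525,000 maximum.
$22,718 is at or above the $7,500 minimum.

$22,718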